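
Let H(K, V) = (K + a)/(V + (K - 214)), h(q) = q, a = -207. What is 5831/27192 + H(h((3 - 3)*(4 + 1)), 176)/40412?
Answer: 280001215/1304923686 ≈ 0.21457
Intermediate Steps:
H(K, V) = (-207 + K)/(-214 + K + V) (H(K, V) = (K - 207)/(V + (K - 214)) = (-207 + K)/(V + (-214 + K)) = (-207 + K)/(-214 + K + V))
5831/27192 + H(h((3 - 3)*(4 + 1)), 176)/40412 = 5831/27192 + ((-207 + (3 - 3)*(4 + 1))/(-214 + (3 - 3)*(4 + 1) + 176))/40412 = 5831*(1/27192) + ((-207 + 0*5)/(-214 + 0*5 + 176))*(1/40412) = 5831/27192 + ((-207 + 0)/(-214 + 0 + 176))*(1/40412) = 5831/27192 + (-207/(-38))*(1/40412) = 5831/27192 - 1/38*(-207)*(1/40412) = 5831/27192 + (207/38)*(1/40412) = 5831/27192 + 207/1535656 = 280001215/1304923686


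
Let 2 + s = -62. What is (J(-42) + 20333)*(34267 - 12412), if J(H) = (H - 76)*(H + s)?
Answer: 717740055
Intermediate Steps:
s = -64 (s = -2 - 62 = -64)
J(H) = (-76 + H)*(-64 + H) (J(H) = (H - 76)*(H - 64) = (-76 + H)*(-64 + H))
(J(-42) + 20333)*(34267 - 12412) = ((4864 + (-42)**2 - 140*(-42)) + 20333)*(34267 - 12412) = ((4864 + 1764 + 5880) + 20333)*21855 = (12508 + 20333)*21855 = 32841*21855 = 717740055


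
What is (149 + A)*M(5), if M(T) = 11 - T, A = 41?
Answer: 1140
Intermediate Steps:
(149 + A)*M(5) = (149 + 41)*(11 - 1*5) = 190*(11 - 5) = 190*6 = 1140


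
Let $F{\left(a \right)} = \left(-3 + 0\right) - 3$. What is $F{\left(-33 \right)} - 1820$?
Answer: $-1826$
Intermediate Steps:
$F{\left(a \right)} = -6$ ($F{\left(a \right)} = -3 - 3 = -6$)
$F{\left(-33 \right)} - 1820 = -6 - 1820 = -1826$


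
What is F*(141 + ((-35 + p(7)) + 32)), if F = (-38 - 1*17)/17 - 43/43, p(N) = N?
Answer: -10440/17 ≈ -614.12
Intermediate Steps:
F = -72/17 (F = (-38 - 17)*(1/17) - 43*1/43 = -55*1/17 - 1 = -55/17 - 1 = -72/17 ≈ -4.2353)
F*(141 + ((-35 + p(7)) + 32)) = -72*(141 + ((-35 + 7) + 32))/17 = -72*(141 + (-28 + 32))/17 = -72*(141 + 4)/17 = -72/17*145 = -10440/17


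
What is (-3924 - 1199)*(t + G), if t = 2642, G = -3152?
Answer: 2612730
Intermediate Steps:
(-3924 - 1199)*(t + G) = (-3924 - 1199)*(2642 - 3152) = -5123*(-510) = 2612730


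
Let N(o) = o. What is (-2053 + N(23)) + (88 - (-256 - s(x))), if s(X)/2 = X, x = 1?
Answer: -1684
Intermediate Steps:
s(X) = 2*X
(-2053 + N(23)) + (88 - (-256 - s(x))) = (-2053 + 23) + (88 - (-256 - 2)) = -2030 + (88 - (-256 - 1*2)) = -2030 + (88 - (-256 - 2)) = -2030 + (88 - 1*(-258)) = -2030 + (88 + 258) = -2030 + 346 = -1684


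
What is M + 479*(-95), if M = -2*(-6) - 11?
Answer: -45504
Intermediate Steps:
M = 1 (M = 12 - 11 = 1)
M + 479*(-95) = 1 + 479*(-95) = 1 - 45505 = -45504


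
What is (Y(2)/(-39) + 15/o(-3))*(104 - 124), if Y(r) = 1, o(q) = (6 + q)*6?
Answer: -210/13 ≈ -16.154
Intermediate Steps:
o(q) = 36 + 6*q
(Y(2)/(-39) + 15/o(-3))*(104 - 124) = (1/(-39) + 15/(36 + 6*(-3)))*(104 - 124) = (1*(-1/39) + 15/(36 - 18))*(-20) = (-1/39 + 15/18)*(-20) = (-1/39 + 15*(1/18))*(-20) = (-1/39 + ⅚)*(-20) = (21/26)*(-20) = -210/13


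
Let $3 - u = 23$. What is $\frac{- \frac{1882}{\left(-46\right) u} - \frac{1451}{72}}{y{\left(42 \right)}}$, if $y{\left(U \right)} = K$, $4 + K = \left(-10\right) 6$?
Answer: $\frac{183803}{529920} \approx 0.34685$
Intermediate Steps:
$u = -20$ ($u = 3 - 23 = -20$)
$K = -64$ ($K = -4 - 60 = -64$)
$y{\left(U \right)} = -64$
$\frac{- \frac{1882}{\left(-46\right) u} - \frac{1451}{72}}{y{\left(42 \right)}} = \frac{- \frac{1882}{\left(-46\right) \left(-20\right)} - \frac{1451}{72}}{-64} = \left(- \frac{1882}{920} - \frac{1451}{72}\right) \left(- \frac{1}{64}\right) = \left(\left(-1882\right) \frac{1}{920} - \frac{1451}{72}\right) \left(- \frac{1}{64}\right) = \left(- \frac{941}{460} - \frac{1451}{72}\right) \left(- \frac{1}{64}\right) = \left(- \frac{183803}{8280}\right) \left(- \frac{1}{64}\right) = \frac{183803}{529920}$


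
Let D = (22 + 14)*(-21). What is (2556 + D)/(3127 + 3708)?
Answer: 360/1367 ≈ 0.26335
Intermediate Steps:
D = -756 (D = 36*(-21) = -756)
(2556 + D)/(3127 + 3708) = (2556 - 756)/(3127 + 3708) = 1800/6835 = 1800*(1/6835) = 360/1367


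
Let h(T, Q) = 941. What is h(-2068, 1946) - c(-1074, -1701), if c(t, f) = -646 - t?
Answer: 513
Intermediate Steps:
h(-2068, 1946) - c(-1074, -1701) = 941 - (-646 - 1*(-1074)) = 941 - (-646 + 1074) = 941 - 1*428 = 941 - 428 = 513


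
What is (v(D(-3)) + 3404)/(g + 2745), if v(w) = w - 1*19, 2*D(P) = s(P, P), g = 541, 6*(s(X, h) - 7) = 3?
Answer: 13555/13144 ≈ 1.0313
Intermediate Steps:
s(X, h) = 15/2 (s(X, h) = 7 + (1/6)*3 = 7 + 1/2 = 15/2)
D(P) = 15/4 (D(P) = (1/2)*(15/2) = 15/4)
v(w) = -19 + w (v(w) = w - 19 = -19 + w)
(v(D(-3)) + 3404)/(g + 2745) = ((-19 + 15/4) + 3404)/(541 + 2745) = (-61/4 + 3404)/3286 = (13555/4)*(1/3286) = 13555/13144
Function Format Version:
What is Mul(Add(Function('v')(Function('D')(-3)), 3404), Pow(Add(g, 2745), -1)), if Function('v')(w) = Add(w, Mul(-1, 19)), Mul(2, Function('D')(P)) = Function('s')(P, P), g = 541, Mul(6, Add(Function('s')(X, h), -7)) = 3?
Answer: Rational(13555, 13144) ≈ 1.0313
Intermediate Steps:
Function('s')(X, h) = Rational(15, 2) (Function('s')(X, h) = Add(7, Mul(Rational(1, 6), 3)) = Add(7, Rational(1, 2)) = Rational(15, 2))
Function('D')(P) = Rational(15, 4) (Function('D')(P) = Mul(Rational(1, 2), Rational(15, 2)) = Rational(15, 4))
Function('v')(w) = Add(-19, w) (Function('v')(w) = Add(w, -19) = Add(-19, w))
Mul(Add(Function('v')(Function('D')(-3)), 3404), Pow(Add(g, 2745), -1)) = Mul(Add(Add(-19, Rational(15, 4)), 3404), Pow(Add(541, 2745), -1)) = Mul(Add(Rational(-61, 4), 3404), Pow(3286, -1)) = Mul(Rational(13555, 4), Rational(1, 3286)) = Rational(13555, 13144)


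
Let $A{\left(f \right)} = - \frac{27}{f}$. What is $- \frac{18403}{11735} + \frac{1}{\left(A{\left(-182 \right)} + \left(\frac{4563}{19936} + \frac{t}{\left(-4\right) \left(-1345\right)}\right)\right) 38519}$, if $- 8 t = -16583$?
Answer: $- \frac{3623344638588087}{2310540263629315} \approx -1.5682$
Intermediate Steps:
$t = \frac{16583}{8}$ ($t = \left(- \frac{1}{8}\right) \left(-16583\right) = \frac{16583}{8} \approx 2072.9$)
$- \frac{18403}{11735} + \frac{1}{\left(A{\left(-182 \right)} + \left(\frac{4563}{19936} + \frac{t}{\left(-4\right) \left(-1345\right)}\right)\right) 38519} = - \frac{18403}{11735} + \frac{1}{\left(- \frac{27}{-182} + \left(\frac{4563}{19936} + \frac{16583}{8 \left(\left(-4\right) \left(-1345\right)\right)}\right)\right) 38519} = \left(-18403\right) \frac{1}{11735} + \frac{1}{\left(-27\right) \left(- \frac{1}{182}\right) + \left(4563 \cdot \frac{1}{19936} + \frac{16583}{8 \cdot 5380}\right)} \frac{1}{38519} = - \frac{18403}{11735} + \frac{1}{\frac{27}{182} + \left(\frac{4563}{19936} + \frac{16583}{8} \cdot \frac{1}{5380}\right)} \frac{1}{38519} = - \frac{18403}{11735} + \frac{1}{\frac{27}{182} + \left(\frac{4563}{19936} + \frac{16583}{43040}\right)} \frac{1}{38519} = - \frac{18403}{11735} + \frac{1}{\frac{27}{182} + \frac{4117111}{6703480}} \cdot \frac{1}{38519} = - \frac{18403}{11735} + \frac{1}{\frac{66450583}{87145240}} \cdot \frac{1}{38519} = - \frac{18403}{11735} + \frac{87145240}{66450583} \cdot \frac{1}{38519} = - \frac{18403}{11735} + \frac{6703480}{196893077429} = - \frac{3623344638588087}{2310540263629315}$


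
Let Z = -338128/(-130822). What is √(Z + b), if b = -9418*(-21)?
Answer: √846223796042842/65411 ≈ 444.73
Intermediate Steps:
Z = 169064/65411 (Z = -338128*(-1/130822) = 169064/65411 ≈ 2.5846)
b = 197778
√(Z + b) = √(169064/65411 + 197778) = √(12937025822/65411) = √846223796042842/65411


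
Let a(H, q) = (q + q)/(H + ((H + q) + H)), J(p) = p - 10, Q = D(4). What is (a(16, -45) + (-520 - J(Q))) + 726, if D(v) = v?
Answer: 182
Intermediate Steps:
Q = 4
J(p) = -10 + p
a(H, q) = 2*q/(q + 3*H) (a(H, q) = (2*q)/(H + (q + 2*H)) = (2*q)/(q + 3*H) = 2*q/(q + 3*H))
(a(16, -45) + (-520 - J(Q))) + 726 = (2*(-45)/(-45 + 3*16) + (-520 - (-10 + 4))) + 726 = (2*(-45)/(-45 + 48) + (-520 - 1*(-6))) + 726 = (2*(-45)/3 + (-520 + 6)) + 726 = (2*(-45)*(⅓) - 514) + 726 = (-30 - 514) + 726 = -544 + 726 = 182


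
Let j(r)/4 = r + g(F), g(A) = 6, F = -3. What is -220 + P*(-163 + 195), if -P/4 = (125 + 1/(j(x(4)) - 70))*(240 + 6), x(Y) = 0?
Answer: -90517316/23 ≈ -3.9355e+6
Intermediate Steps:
j(r) = 24 + 4*r (j(r) = 4*(r + 6) = 4*(6 + r) = 24 + 4*r)
P = -2828508/23 (P = -4*(125 + 1/((24 + 4*0) - 70))*(240 + 6) = -4*(125 + 1/((24 + 0) - 70))*246 = -4*(125 + 1/(24 - 70))*246 = -4*(125 + 1/(-46))*246 = -4*(125 - 1/46)*246 = -11498*246/23 = -4*707127/23 = -2828508/23 ≈ -1.2298e+5)
-220 + P*(-163 + 195) = -220 - 2828508*(-163 + 195)/23 = -220 - 2828508/23*32 = -220 - 90512256/23 = -90517316/23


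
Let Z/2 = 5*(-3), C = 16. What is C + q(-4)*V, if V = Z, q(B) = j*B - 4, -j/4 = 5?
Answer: -2264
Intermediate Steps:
j = -20 (j = -4*5 = -20)
q(B) = -4 - 20*B (q(B) = -20*B - 4 = -4 - 20*B)
Z = -30 (Z = 2*(5*(-3)) = 2*(-15) = -30)
V = -30
C + q(-4)*V = 16 + (-4 - 20*(-4))*(-30) = 16 + (-4 + 80)*(-30) = 16 + 76*(-30) = 16 - 2280 = -2264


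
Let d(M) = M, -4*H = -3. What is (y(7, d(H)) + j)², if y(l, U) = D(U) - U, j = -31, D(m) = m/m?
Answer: 15129/16 ≈ 945.56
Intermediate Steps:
H = ¾ (H = -¼*(-3) = ¾ ≈ 0.75000)
D(m) = 1
y(l, U) = 1 - U
(y(7, d(H)) + j)² = ((1 - 1*¾) - 31)² = ((1 - ¾) - 31)² = (¼ - 31)² = (-123/4)² = 15129/16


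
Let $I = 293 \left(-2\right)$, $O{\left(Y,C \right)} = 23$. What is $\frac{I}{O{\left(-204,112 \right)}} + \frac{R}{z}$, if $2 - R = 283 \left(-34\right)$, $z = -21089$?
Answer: $- \frac{12579506}{485047} \approx -25.935$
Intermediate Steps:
$R = 9624$ ($R = 2 - 283 \left(-34\right) = 2 - -9622 = 2 + 9622 = 9624$)
$I = -586$
$\frac{I}{O{\left(-204,112 \right)}} + \frac{R}{z} = - \frac{586}{23} + \frac{9624}{-21089} = \left(-586\right) \frac{1}{23} + 9624 \left(- \frac{1}{21089}\right) = - \frac{586}{23} - \frac{9624}{21089} = - \frac{12579506}{485047}$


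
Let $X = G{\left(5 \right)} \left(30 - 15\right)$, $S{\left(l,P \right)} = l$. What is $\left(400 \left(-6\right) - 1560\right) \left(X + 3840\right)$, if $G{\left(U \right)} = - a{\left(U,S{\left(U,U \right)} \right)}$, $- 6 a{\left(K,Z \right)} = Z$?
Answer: $-15255900$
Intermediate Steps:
$a{\left(K,Z \right)} = - \frac{Z}{6}$
$G{\left(U \right)} = \frac{U}{6}$ ($G{\left(U \right)} = - \frac{\left(-1\right) U}{6} = \frac{U}{6}$)
$X = \frac{25}{2}$ ($X = \frac{1}{6} \cdot 5 \left(30 - 15\right) = \frac{5}{6} \cdot 15 = \frac{25}{2} \approx 12.5$)
$\left(400 \left(-6\right) - 1560\right) \left(X + 3840\right) = \left(400 \left(-6\right) - 1560\right) \left(\frac{25}{2} + 3840\right) = \left(-2400 - 1560\right) \frac{7705}{2} = \left(-3960\right) \frac{7705}{2} = -15255900$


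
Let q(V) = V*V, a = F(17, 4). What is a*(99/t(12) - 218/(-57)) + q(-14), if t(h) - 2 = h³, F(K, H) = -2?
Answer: 9280997/49305 ≈ 188.24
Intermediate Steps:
t(h) = 2 + h³
a = -2
q(V) = V²
a*(99/t(12) - 218/(-57)) + q(-14) = -2*(99/(2 + 12³) - 218/(-57)) + (-14)² = -2*(99/(2 + 1728) - 218*(-1/57)) + 196 = -2*(99/1730 + 218/57) + 196 = -2*382783/98610 + 196 = -382783/49305 + 196 = 9280997/49305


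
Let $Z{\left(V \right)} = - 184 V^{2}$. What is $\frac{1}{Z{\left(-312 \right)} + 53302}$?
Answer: $- \frac{1}{17857994} \approx -5.5997 \cdot 10^{-8}$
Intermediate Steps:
$\frac{1}{Z{\left(-312 \right)} + 53302} = \frac{1}{- 184 \left(-312\right)^{2} + 53302} = \frac{1}{\left(-184\right) 97344 + 53302} = \frac{1}{-17911296 + 53302} = \frac{1}{-17857994} = - \frac{1}{17857994}$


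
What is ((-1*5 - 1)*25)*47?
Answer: -7050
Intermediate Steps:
((-1*5 - 1)*25)*47 = ((-5 - 1)*25)*47 = -6*25*47 = -150*47 = -7050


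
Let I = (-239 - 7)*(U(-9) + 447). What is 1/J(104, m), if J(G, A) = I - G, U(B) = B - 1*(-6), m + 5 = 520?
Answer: -1/109328 ≈ -9.1468e-6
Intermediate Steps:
m = 515 (m = -5 + 520 = 515)
U(B) = 6 + B (U(B) = B + 6 = 6 + B)
I = -109224 (I = (-239 - 7)*((6 - 9) + 447) = -246*(-3 + 447) = -246*444 = -109224)
J(G, A) = -109224 - G
1/J(104, m) = 1/(-109224 - 1*104) = 1/(-109224 - 104) = 1/(-109328) = -1/109328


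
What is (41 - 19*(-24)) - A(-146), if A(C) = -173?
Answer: 670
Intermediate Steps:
(41 - 19*(-24)) - A(-146) = (41 - 19*(-24)) - 1*(-173) = (41 + 456) + 173 = 497 + 173 = 670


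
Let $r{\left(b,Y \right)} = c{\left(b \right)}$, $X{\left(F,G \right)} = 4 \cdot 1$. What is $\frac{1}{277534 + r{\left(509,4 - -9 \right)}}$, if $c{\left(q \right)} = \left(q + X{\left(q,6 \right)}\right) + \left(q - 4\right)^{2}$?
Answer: $\frac{1}{533072} \approx 1.8759 \cdot 10^{-6}$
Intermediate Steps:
$X{\left(F,G \right)} = 4$
$c{\left(q \right)} = 4 + q + \left(-4 + q\right)^{2}$ ($c{\left(q \right)} = \left(q + 4\right) + \left(q - 4\right)^{2} = \left(4 + q\right) + \left(-4 + q\right)^{2} = 4 + q + \left(-4 + q\right)^{2}$)
$r{\left(b,Y \right)} = 4 + b + \left(-4 + b\right)^{2}$
$\frac{1}{277534 + r{\left(509,4 - -9 \right)}} = \frac{1}{277534 + \left(4 + 509 + \left(-4 + 509\right)^{2}\right)} = \frac{1}{277534 + \left(4 + 509 + 505^{2}\right)} = \frac{1}{277534 + \left(4 + 509 + 255025\right)} = \frac{1}{277534 + 255538} = \frac{1}{533072}$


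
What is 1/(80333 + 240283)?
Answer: 1/320616 ≈ 3.1190e-6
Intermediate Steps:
1/(80333 + 240283) = 1/320616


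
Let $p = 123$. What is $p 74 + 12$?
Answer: $9114$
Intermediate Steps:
$p 74 + 12 = 123 \cdot 74 + 12 = 9102 + 12 = 9114$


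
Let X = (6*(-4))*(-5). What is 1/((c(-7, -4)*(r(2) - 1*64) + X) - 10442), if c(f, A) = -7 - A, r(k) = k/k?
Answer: -1/10133 ≈ -9.8687e-5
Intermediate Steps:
r(k) = 1
X = 120 (X = -24*(-5) = 120)
1/((c(-7, -4)*(r(2) - 1*64) + X) - 10442) = 1/(((-7 - 1*(-4))*(1 - 1*64) + 120) - 10442) = 1/(((-7 + 4)*(1 - 64) + 120) - 10442) = 1/((-3*(-63) + 120) - 10442) = 1/((189 + 120) - 10442) = 1/(309 - 10442) = 1/(-10133) = -1/10133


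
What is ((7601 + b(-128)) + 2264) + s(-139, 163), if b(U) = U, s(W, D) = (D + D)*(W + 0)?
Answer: -35577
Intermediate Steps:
s(W, D) = 2*D*W (s(W, D) = (2*D)*W = 2*D*W)
((7601 + b(-128)) + 2264) + s(-139, 163) = ((7601 - 128) + 2264) + 2*163*(-139) = (7473 + 2264) - 45314 = 9737 - 45314 = -35577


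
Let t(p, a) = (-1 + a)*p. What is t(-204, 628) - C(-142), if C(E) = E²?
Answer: -148072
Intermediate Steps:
t(p, a) = p*(-1 + a)
t(-204, 628) - C(-142) = -204*(-1 + 628) - 1*(-142)² = -204*627 - 1*20164 = -127908 - 20164 = -148072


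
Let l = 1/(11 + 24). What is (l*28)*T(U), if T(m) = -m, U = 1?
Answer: -⅘ ≈ -0.80000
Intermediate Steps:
l = 1/35 ≈ 0.028571
(l*28)*T(U) = ((1/35)*28)*(-1*1) = (⅘)*(-1) = -⅘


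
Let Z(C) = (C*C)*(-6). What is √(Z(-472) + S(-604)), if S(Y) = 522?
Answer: I*√1336182 ≈ 1155.9*I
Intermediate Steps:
Z(C) = -6*C² (Z(C) = C²*(-6) = -6*C²)
√(Z(-472) + S(-604)) = √(-6*(-472)² + 522) = √(-6*222784 + 522) = √(-1336704 + 522) = √(-1336182) = I*√1336182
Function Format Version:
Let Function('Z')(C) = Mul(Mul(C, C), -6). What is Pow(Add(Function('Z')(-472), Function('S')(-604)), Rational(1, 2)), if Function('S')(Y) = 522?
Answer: Mul(I, Pow(1336182, Rational(1, 2))) ≈ Mul(1155.9, I)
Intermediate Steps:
Function('Z')(C) = Mul(-6, Pow(C, 2)) (Function('Z')(C) = Mul(Pow(C, 2), -6) = Mul(-6, Pow(C, 2)))
Pow(Add(Function('Z')(-472), Function('S')(-604)), Rational(1, 2)) = Pow(Add(Mul(-6, Pow(-472, 2)), 522), Rational(1, 2)) = Pow(Add(Mul(-6, 222784), 522), Rational(1, 2)) = Pow(Add(-1336704, 522), Rational(1, 2)) = Pow(-1336182, Rational(1, 2)) = Mul(I, Pow(1336182, Rational(1, 2)))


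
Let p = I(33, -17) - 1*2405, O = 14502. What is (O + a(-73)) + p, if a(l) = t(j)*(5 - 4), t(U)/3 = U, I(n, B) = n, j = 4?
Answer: 12142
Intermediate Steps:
t(U) = 3*U
p = -2372 (p = 33 - 1*2405 = 33 - 2405 = -2372)
a(l) = 12 (a(l) = (3*4)*(5 - 4) = 12*1 = 12)
(O + a(-73)) + p = (14502 + 12) - 2372 = 14514 - 2372 = 12142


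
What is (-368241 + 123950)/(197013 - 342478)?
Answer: 244291/145465 ≈ 1.6794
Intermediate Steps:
(-368241 + 123950)/(197013 - 342478) = -244291/(-145465) = -244291*(-1/145465) = 244291/145465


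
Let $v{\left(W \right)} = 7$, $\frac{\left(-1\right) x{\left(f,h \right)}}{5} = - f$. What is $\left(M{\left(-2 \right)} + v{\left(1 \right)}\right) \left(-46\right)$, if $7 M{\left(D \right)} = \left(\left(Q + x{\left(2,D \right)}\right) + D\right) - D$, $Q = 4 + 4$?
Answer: $- \frac{3082}{7} \approx -440.29$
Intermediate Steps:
$x{\left(f,h \right)} = 5 f$ ($x{\left(f,h \right)} = - 5 \left(- f\right) = 5 f$)
$Q = 8$
$M{\left(D \right)} = \frac{18}{7}$ ($M{\left(D \right)} = \frac{\left(\left(8 + 5 \cdot 2\right) + D\right) - D}{7} = \frac{\left(\left(8 + 10\right) + D\right) - D}{7} = \frac{\left(18 + D\right) - D}{7} = \frac{1}{7} \cdot 18 = \frac{18}{7}$)
$\left(M{\left(-2 \right)} + v{\left(1 \right)}\right) \left(-46\right) = \left(\frac{18}{7} + 7\right) \left(-46\right) = \frac{67}{7} \left(-46\right) = - \frac{3082}{7}$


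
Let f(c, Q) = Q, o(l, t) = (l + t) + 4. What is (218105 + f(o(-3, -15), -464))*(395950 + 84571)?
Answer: 104581070961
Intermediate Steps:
o(l, t) = 4 + l + t
(218105 + f(o(-3, -15), -464))*(395950 + 84571) = (218105 - 464)*(395950 + 84571) = 217641*480521 = 104581070961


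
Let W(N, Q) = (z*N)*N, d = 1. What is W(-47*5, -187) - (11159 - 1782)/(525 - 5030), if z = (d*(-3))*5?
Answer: -3731819998/4505 ≈ -8.2837e+5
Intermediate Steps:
z = -15 (z = (1*(-3))*5 = -3*5 = -15)
W(N, Q) = -15*N² (W(N, Q) = (-15*N)*N = -15*N²)
W(-47*5, -187) - (11159 - 1782)/(525 - 5030) = -15*(-47*5)² - (11159 - 1782)/(525 - 5030) = -15*(-235)² - 9377/(-4505) = -15*55225 - 9377*(-1)/4505 = -828375 - 1*(-9377/4505) = -828375 + 9377/4505 = -3731819998/4505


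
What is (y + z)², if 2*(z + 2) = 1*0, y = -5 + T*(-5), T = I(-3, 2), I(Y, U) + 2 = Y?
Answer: 324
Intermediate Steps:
I(Y, U) = -2 + Y
T = -5 (T = -2 - 3 = -5)
y = 20 (y = -5 - 5*(-5) = -5 + 25 = 20)
z = -2 (z = -2 + (1*0)/2 = -2 + (½)*0 = -2 + 0 = -2)
(y + z)² = (20 - 2)² = 18² = 324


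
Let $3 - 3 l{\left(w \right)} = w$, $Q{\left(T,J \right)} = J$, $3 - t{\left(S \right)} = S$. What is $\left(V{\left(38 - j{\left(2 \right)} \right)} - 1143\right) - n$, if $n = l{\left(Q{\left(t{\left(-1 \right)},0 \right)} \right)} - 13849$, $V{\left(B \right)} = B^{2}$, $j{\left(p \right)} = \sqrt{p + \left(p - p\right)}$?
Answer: $14151 - 76 \sqrt{2} \approx 14044.0$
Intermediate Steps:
$t{\left(S \right)} = 3 - S$
$l{\left(w \right)} = 1 - \frac{w}{3}$
$j{\left(p \right)} = \sqrt{p}$ ($j{\left(p \right)} = \sqrt{p + 0} = \sqrt{p}$)
$n = -13848$ ($n = \left(1 - 0\right) - 13849 = \left(1 + 0\right) - 13849 = 1 - 13849 = -13848$)
$\left(V{\left(38 - j{\left(2 \right)} \right)} - 1143\right) - n = \left(\left(38 - \sqrt{2}\right)^{2} - 1143\right) - -13848 = \left(-1143 + \left(38 - \sqrt{2}\right)^{2}\right) + 13848 = 12705 + \left(38 - \sqrt{2}\right)^{2}$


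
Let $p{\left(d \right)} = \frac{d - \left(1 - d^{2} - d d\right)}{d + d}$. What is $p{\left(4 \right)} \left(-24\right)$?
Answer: $-105$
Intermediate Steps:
$p{\left(d \right)} = \frac{-1 + d + 2 d^{2}}{2 d}$ ($p{\left(d \right)} = \frac{d + \left(\left(d^{2} + d^{2}\right) - 1\right)}{2 d} = \left(d + \left(2 d^{2} - 1\right)\right) \frac{1}{2 d} = \left(d + \left(-1 + 2 d^{2}\right)\right) \frac{1}{2 d} = \left(-1 + d + 2 d^{2}\right) \frac{1}{2 d} = \frac{-1 + d + 2 d^{2}}{2 d}$)
$p{\left(4 \right)} \left(-24\right) = \left(\frac{1}{2} + 4 - \frac{1}{2 \cdot 4}\right) \left(-24\right) = \left(\frac{1}{2} + 4 - \frac{1}{8}\right) \left(-24\right) = \frac{35}{8} \left(-24\right) = -105$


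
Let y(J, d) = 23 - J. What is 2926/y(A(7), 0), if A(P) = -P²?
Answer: 1463/36 ≈ 40.639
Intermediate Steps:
2926/y(A(7), 0) = 2926/(23 - (-1)*7²) = 2926/(23 - (-1)*49) = 2926/(23 - 1*(-49)) = 2926/(23 + 49) = 2926/72 = 2926*(1/72) = 1463/36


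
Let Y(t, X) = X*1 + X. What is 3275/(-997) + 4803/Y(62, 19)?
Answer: 4664141/37886 ≈ 123.11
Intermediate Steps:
Y(t, X) = 2*X (Y(t, X) = X + X = 2*X)
3275/(-997) + 4803/Y(62, 19) = 3275/(-997) + 4803/((2*19)) = 3275*(-1/997) + 4803/38 = -3275/997 + 4803*(1/38) = -3275/997 + 4803/38 = 4664141/37886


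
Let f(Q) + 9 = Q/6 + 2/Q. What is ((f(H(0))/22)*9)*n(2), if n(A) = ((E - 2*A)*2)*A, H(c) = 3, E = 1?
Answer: 423/11 ≈ 38.455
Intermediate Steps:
f(Q) = -9 + 2/Q + Q/6 (f(Q) = -9 + (Q/6 + 2/Q) = -9 + (2/Q + Q/6) = -9 + 2/Q + Q/6)
n(A) = A*(2 - 4*A) (n(A) = ((1 - 2*A)*2)*A = (2 - 4*A)*A = A*(2 - 4*A))
((f(H(0))/22)*9)*n(2) = (((-9 + 2/3 + (1/6)*3)/22)*9)*(2*2*(1 - 2*2)) = (((-9 + 2*(1/3) + 1/2)*(1/22))*9)*(2*2*(1 - 4)) = (((-9 + 2/3 + 1/2)*(1/22))*9)*(2*2*(-3)) = (-47/6*1/22*9)*(-12) = -47/132*9*(-12) = -141/44*(-12) = 423/11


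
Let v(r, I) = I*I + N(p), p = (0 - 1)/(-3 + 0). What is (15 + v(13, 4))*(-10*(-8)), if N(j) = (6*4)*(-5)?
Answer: -7120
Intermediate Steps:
p = 1/3 (p = -1/(-3) = -1*(-1/3) = 1/3 ≈ 0.33333)
N(j) = -120 (N(j) = 24*(-5) = -120)
v(r, I) = -120 + I**2 (v(r, I) = I*I - 120 = I**2 - 120 = -120 + I**2)
(15 + v(13, 4))*(-10*(-8)) = (15 + (-120 + 4**2))*(-10*(-8)) = (15 + (-120 + 16))*80 = (15 - 104)*80 = -89*80 = -7120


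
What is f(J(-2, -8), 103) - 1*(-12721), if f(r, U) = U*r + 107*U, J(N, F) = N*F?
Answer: 25390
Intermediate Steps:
J(N, F) = F*N
f(r, U) = 107*U + U*r
f(J(-2, -8), 103) - 1*(-12721) = 103*(107 - 8*(-2)) - 1*(-12721) = 103*(107 + 16) + 12721 = 103*123 + 12721 = 12669 + 12721 = 25390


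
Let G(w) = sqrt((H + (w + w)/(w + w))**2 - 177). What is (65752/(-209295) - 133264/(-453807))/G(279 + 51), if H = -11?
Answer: 24039864*I*sqrt(77)/90289188605 ≈ 0.0023364*I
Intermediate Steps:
G(w) = I*sqrt(77) (G(w) = sqrt((-11 + (w + w)/(w + w))**2 - 177) = sqrt((-11 + (2*w)/((2*w)))**2 - 177) = sqrt((-11 + (2*w)*(1/(2*w)))**2 - 177) = sqrt((-11 + 1)**2 - 177) = sqrt((-10)**2 - 177) = sqrt(100 - 177) = sqrt(-77) = I*sqrt(77))
(65752/(-209295) - 133264/(-453807))/G(279 + 51) = (65752/(-209295) - 133264/(-453807))/((I*sqrt(77))) = (65752*(-1/209295) - 133264*(-1/453807))*(-I*sqrt(77)/77) = (-65752/209295 + 133264/453807)*(-I*sqrt(77)/77) = -(-24039864)*I*sqrt(77)/90289188605 = 24039864*I*sqrt(77)/90289188605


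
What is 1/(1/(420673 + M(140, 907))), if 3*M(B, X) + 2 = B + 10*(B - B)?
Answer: 420719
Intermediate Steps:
M(B, X) = -2/3 + B/3 (M(B, X) = -2/3 + (B + 10*(B - B))/3 = -2/3 + (B + 10*0)/3 = -2/3 + (B + 0)/3 = -2/3 + B/3)
1/(1/(420673 + M(140, 907))) = 1/(1/(420673 + (-2/3 + (1/3)*140))) = 1/(1/(420673 + (-2/3 + 140/3))) = 1/(1/(420673 + 46)) = 1/(1/420719) = 420719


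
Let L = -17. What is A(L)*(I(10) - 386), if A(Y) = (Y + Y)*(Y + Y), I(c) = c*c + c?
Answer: -319056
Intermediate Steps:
I(c) = c + c**2 (I(c) = c**2 + c = c + c**2)
A(Y) = 4*Y**2 (A(Y) = (2*Y)*(2*Y) = 4*Y**2)
A(L)*(I(10) - 386) = (4*(-17)**2)*(10*(1 + 10) - 386) = (4*289)*(10*11 - 386) = 1156*(110 - 386) = 1156*(-276) = -319056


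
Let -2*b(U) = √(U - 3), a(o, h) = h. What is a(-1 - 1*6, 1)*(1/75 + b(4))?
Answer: -73/150 ≈ -0.48667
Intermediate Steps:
b(U) = -√(-3 + U)/2 (b(U) = -√(U - 3)/2 = -√(-3 + U)/2)
a(-1 - 1*6, 1)*(1/75 + b(4)) = 1*(1/75 - √(-3 + 4)/2) = 1*(1/75 - √1/2) = 1*(1/75 - ½*1) = 1*(1/75 - ½) = 1*(-73/150) = -73/150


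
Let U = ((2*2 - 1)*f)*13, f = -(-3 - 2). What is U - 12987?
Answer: -12792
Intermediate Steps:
f = 5 (f = -1*(-5) = 5)
U = 195 (U = ((2*2 - 1)*5)*13 = ((4 - 1)*5)*13 = (3*5)*13 = 15*13 = 195)
U - 12987 = 195 - 12987 = -12792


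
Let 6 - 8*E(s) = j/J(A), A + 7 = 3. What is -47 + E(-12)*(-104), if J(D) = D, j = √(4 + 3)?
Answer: -125 - 13*√7/4 ≈ -133.60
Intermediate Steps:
A = -4 (A = -7 + 3 = -4)
j = √7 ≈ 2.6458
E(s) = ¾ + √7/32 (E(s) = ¾ - √7/(8*(-4)) = ¾ - √7*(-1)/(8*4) = ¾ - (-1)*√7/32 = ¾ + √7/32)
-47 + E(-12)*(-104) = -47 + (¾ + √7/32)*(-104) = -47 + (-78 - 13*√7/4) = -125 - 13*√7/4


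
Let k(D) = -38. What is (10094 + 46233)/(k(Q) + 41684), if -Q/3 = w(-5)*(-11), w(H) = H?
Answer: 56327/41646 ≈ 1.3525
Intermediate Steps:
Q = -165 (Q = -(-15)*(-11) = -3*55 = -165)
(10094 + 46233)/(k(Q) + 41684) = (10094 + 46233)/(-38 + 41684) = 56327/41646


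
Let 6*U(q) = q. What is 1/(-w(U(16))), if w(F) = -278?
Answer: 1/278 ≈ 0.0035971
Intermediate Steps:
U(q) = q/6
1/(-w(U(16))) = 1/(-1*(-278)) = 1/278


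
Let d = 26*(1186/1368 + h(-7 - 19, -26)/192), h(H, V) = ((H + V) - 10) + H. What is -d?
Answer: -7267/684 ≈ -10.624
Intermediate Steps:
h(H, V) = -10 + V + 2*H (h(H, V) = (-10 + H + V) + H = -10 + V + 2*H)
d = 7267/684 (d = 26*(1186/1368 + (-10 - 26 + 2*(-7 - 19))/192) = 26*(1186*(1/1368) + (-10 - 26 + 2*(-26))*(1/192)) = 26*(593/684 + (-10 - 26 - 52)*(1/192)) = 26*(593/684 - 88*1/192) = 26*(593/684 - 11/24) = 26*(559/1368) = 7267/684 ≈ 10.624)
-d = -1*7267/684 = -7267/684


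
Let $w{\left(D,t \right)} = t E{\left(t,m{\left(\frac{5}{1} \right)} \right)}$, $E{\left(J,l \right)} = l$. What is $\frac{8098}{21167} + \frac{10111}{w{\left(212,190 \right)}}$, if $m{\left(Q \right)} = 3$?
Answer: $\frac{218635397}{12065190} \approx 18.121$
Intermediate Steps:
$w{\left(D,t \right)} = 3 t$ ($w{\left(D,t \right)} = t 3 = 3 t$)
$\frac{8098}{21167} + \frac{10111}{w{\left(212,190 \right)}} = \frac{8098}{21167} + \frac{10111}{3 \cdot 190} = 8098 \cdot \frac{1}{21167} + \frac{10111}{570} = \frac{8098}{21167} + 10111 \cdot \frac{1}{570} = \frac{8098}{21167} + \frac{10111}{570} = \frac{218635397}{12065190}$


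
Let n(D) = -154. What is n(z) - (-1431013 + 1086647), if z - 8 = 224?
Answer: 344212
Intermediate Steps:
z = 232 (z = 8 + 224 = 232)
n(z) - (-1431013 + 1086647) = -154 - (-1431013 + 1086647) = -154 - 1*(-344366) = -154 + 344366 = 344212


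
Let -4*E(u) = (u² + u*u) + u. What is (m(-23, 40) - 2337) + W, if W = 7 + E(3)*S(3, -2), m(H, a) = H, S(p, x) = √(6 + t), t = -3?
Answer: -2353 - 21*√3/4 ≈ -2362.1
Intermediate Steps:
S(p, x) = √3 (S(p, x) = √(6 - 3) = √3)
E(u) = -u²/2 - u/4 (E(u) = -((u² + u*u) + u)/4 = -((u² + u²) + u)/4 = -(2*u² + u)/4 = -(u + 2*u²)/4 = -u²/2 - u/4)
W = 7 - 21*√3/4 (W = 7 + (-¼*3*(1 + 2*3))*√3 = 7 + (-¼*3*(1 + 6))*√3 = 7 + (-¼*3*7)*√3 = 7 - 21*√3/4 ≈ -2.0933)
(m(-23, 40) - 2337) + W = (-23 - 2337) + (7 - 21*√3/4) = -2360 + (7 - 21*√3/4) = -2353 - 21*√3/4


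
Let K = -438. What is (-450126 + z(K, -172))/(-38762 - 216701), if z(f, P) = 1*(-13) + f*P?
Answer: 28831/19651 ≈ 1.4672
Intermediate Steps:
z(f, P) = -13 + P*f
(-450126 + z(K, -172))/(-38762 - 216701) = (-450126 + (-13 - 172*(-438)))/(-38762 - 216701) = (-450126 + (-13 + 75336))/(-255463) = (-450126 + 75323)*(-1/255463) = -374803*(-1/255463) = 28831/19651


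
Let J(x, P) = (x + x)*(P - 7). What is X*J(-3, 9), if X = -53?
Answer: 636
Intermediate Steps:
J(x, P) = 2*x*(-7 + P) (J(x, P) = (2*x)*(-7 + P) = 2*x*(-7 + P))
X*J(-3, 9) = -106*(-3)*(-7 + 9) = -106*(-3)*2 = -53*(-12) = 636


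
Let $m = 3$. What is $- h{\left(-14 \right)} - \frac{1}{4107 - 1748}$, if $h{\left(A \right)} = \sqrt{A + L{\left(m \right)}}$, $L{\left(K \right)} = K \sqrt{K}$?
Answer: $- \frac{1}{2359} - i \sqrt{14 - 3 \sqrt{3}} \approx -0.00042391 - 2.9671 i$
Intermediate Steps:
$L{\left(K \right)} = K^{\frac{3}{2}}$
$h{\left(A \right)} = \sqrt{A + 3 \sqrt{3}}$ ($h{\left(A \right)} = \sqrt{A + 3^{\frac{3}{2}}} = \sqrt{A + 3 \sqrt{3}}$)
$- h{\left(-14 \right)} - \frac{1}{4107 - 1748} = - \sqrt{-14 + 3 \sqrt{3}} - \frac{1}{4107 - 1748} = - \sqrt{-14 + 3 \sqrt{3}} - \frac{1}{2359} = - \frac{1}{2359} - \sqrt{-14 + 3 \sqrt{3}}$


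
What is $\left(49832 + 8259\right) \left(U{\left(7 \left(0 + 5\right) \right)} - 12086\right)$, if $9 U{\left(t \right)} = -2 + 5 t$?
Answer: $- \frac{6308740691}{9} \approx -7.0097 \cdot 10^{8}$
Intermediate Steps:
$U{\left(t \right)} = - \frac{2}{9} + \frac{5 t}{9}$ ($U{\left(t \right)} = \frac{-2 + 5 t}{9} = - \frac{2}{9} + \frac{5 t}{9}$)
$\left(49832 + 8259\right) \left(U{\left(7 \left(0 + 5\right) \right)} - 12086\right) = \left(49832 + 8259\right) \left(\left(- \frac{2}{9} + \frac{5 \cdot 7 \left(0 + 5\right)}{9}\right) - 12086\right) = 58091 \left(\left(- \frac{2}{9} + \frac{5 \cdot 7 \cdot 5}{9}\right) - 12086\right) = 58091 \left(\left(- \frac{2}{9} + \frac{5}{9} \cdot 35\right) - 12086\right) = 58091 \left(\left(- \frac{2}{9} + \frac{175}{9}\right) - 12086\right) = 58091 \left(\frac{173}{9} - 12086\right) = 58091 \left(- \frac{108601}{9}\right) = - \frac{6308740691}{9}$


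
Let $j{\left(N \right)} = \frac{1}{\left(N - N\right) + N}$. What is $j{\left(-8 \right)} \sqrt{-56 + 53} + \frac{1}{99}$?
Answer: $\frac{1}{99} - \frac{i \sqrt{3}}{8} \approx 0.010101 - 0.21651 i$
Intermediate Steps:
$j{\left(N \right)} = \frac{1}{N}$ ($j{\left(N \right)} = \frac{1}{0 + N} = \frac{1}{N}$)
$j{\left(-8 \right)} \sqrt{-56 + 53} + \frac{1}{99} = \frac{\sqrt{-56 + 53}}{-8} + \frac{1}{99} = - \frac{\sqrt{-3}}{8} + \frac{1}{99} = - \frac{i \sqrt{3}}{8} + \frac{1}{99} = \frac{1}{99} - \frac{i \sqrt{3}}{8}$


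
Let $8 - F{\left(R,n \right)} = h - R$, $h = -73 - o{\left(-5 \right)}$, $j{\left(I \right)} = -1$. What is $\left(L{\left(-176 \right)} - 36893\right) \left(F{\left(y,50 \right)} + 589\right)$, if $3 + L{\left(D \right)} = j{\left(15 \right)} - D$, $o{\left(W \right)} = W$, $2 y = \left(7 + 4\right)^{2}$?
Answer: $- \frac{53282171}{2} \approx -2.6641 \cdot 10^{7}$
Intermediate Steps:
$y = \frac{121}{2}$ ($y = \frac{\left(7 + 4\right)^{2}}{2} = \frac{11^{2}}{2} = \frac{1}{2} \cdot 121 = \frac{121}{2} \approx 60.5$)
$h = -68$ ($h = -73 - -5 = -73 + 5 = -68$)
$L{\left(D \right)} = -4 - D$ ($L{\left(D \right)} = -3 - \left(1 + D\right) = -4 - D$)
$F{\left(R,n \right)} = 76 + R$ ($F{\left(R,n \right)} = 8 - \left(-68 - R\right) = 8 + \left(68 + R\right) = 76 + R$)
$\left(L{\left(-176 \right)} - 36893\right) \left(F{\left(y,50 \right)} + 589\right) = \left(\left(-4 - -176\right) - 36893\right) \left(\left(76 + \frac{121}{2}\right) + 589\right) = \left(\left(-4 + 176\right) - 36893\right) \left(\frac{273}{2} + 589\right) = \left(172 - 36893\right) \frac{1451}{2} = \left(-36721\right) \frac{1451}{2} = - \frac{53282171}{2}$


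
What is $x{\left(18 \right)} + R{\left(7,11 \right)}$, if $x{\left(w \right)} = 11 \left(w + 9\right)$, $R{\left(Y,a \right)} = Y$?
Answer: $304$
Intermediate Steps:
$x{\left(w \right)} = 99 + 11 w$ ($x{\left(w \right)} = 11 \left(9 + w\right) = 99 + 11 w$)
$x{\left(18 \right)} + R{\left(7,11 \right)} = \left(99 + 11 \cdot 18\right) + 7 = \left(99 + 198\right) + 7 = 297 + 7 = 304$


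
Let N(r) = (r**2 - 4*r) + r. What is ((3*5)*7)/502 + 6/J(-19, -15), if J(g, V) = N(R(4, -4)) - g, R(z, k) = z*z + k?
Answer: 16347/63754 ≈ 0.25641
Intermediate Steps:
R(z, k) = k + z**2 (R(z, k) = z**2 + k = k + z**2)
N(r) = r**2 - 3*r
J(g, V) = 108 - g (J(g, V) = (-4 + 4**2)*(-3 + (-4 + 4**2)) - g = (-4 + 16)*(-3 + (-4 + 16)) - g = 12*(-3 + 12) - g = 12*9 - g = 108 - g)
((3*5)*7)/502 + 6/J(-19, -15) = ((3*5)*7)/502 + 6/(108 - 1*(-19)) = (15*7)*(1/502) + 6/(108 + 19) = 105*(1/502) + 6/127 = 105/502 + 6*(1/127) = 105/502 + 6/127 = 16347/63754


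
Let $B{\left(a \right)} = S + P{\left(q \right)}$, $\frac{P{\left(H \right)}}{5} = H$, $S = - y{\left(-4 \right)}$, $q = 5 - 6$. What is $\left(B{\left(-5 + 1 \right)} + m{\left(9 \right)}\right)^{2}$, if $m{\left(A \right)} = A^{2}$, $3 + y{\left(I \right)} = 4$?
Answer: $5625$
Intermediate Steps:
$y{\left(I \right)} = 1$ ($y{\left(I \right)} = -3 + 4 = 1$)
$q = -1$ ($q = 5 - 6 = -1$)
$S = -1$ ($S = \left(-1\right) 1 = -1$)
$P{\left(H \right)} = 5 H$
$B{\left(a \right)} = -6$ ($B{\left(a \right)} = -1 + 5 \left(-1\right) = -1 - 5 = -6$)
$\left(B{\left(-5 + 1 \right)} + m{\left(9 \right)}\right)^{2} = \left(-6 + 9^{2}\right)^{2} = \left(-6 + 81\right)^{2} = 75^{2} = 5625$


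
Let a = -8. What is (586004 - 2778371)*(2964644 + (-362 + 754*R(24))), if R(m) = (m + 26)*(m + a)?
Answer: -7821229809894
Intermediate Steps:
R(m) = (-8 + m)*(26 + m) (R(m) = (m + 26)*(m - 8) = (26 + m)*(-8 + m) = (-8 + m)*(26 + m))
(586004 - 2778371)*(2964644 + (-362 + 754*R(24))) = (586004 - 2778371)*(2964644 + (-362 + 754*(-208 + 24² + 18*24))) = -2192367*(2964644 + (-362 + 754*(-208 + 576 + 432))) = -2192367*(2964644 + (-362 + 754*800)) = -2192367*(2964644 + (-362 + 603200)) = -2192367*(2964644 + 602838) = -2192367*3567482 = -7821229809894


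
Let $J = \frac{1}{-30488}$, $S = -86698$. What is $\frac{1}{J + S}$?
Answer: $- \frac{30488}{2643248625} \approx -1.1534 \cdot 10^{-5}$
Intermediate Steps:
$J = - \frac{1}{30488} \approx -3.28 \cdot 10^{-5}$
$\frac{1}{J + S} = \frac{1}{- \frac{1}{30488} - 86698} = \frac{1}{- \frac{2643248625}{30488}} = - \frac{30488}{2643248625}$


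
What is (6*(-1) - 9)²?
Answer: 225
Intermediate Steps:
(6*(-1) - 9)² = (-6 - 9)² = (-15)² = 225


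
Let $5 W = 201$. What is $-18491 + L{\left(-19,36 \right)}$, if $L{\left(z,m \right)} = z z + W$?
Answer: $- \frac{90449}{5} \approx -18090.0$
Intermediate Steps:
$W = \frac{201}{5}$ ($W = \frac{1}{5} \cdot 201 = \frac{201}{5} \approx 40.2$)
$L{\left(z,m \right)} = \frac{201}{5} + z^{2}$ ($L{\left(z,m \right)} = z z + \frac{201}{5} = z^{2} + \frac{201}{5} = \frac{201}{5} + z^{2}$)
$-18491 + L{\left(-19,36 \right)} = -18491 + \left(\frac{201}{5} + \left(-19\right)^{2}\right) = -18491 + \left(\frac{201}{5} + 361\right) = -18491 + \frac{2006}{5} = - \frac{90449}{5}$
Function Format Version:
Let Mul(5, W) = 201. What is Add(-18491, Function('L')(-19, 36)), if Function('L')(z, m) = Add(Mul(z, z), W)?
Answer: Rational(-90449, 5) ≈ -18090.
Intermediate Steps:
W = Rational(201, 5) (W = Mul(Rational(1, 5), 201) = Rational(201, 5) ≈ 40.200)
Function('L')(z, m) = Add(Rational(201, 5), Pow(z, 2)) (Function('L')(z, m) = Add(Mul(z, z), Rational(201, 5)) = Add(Pow(z, 2), Rational(201, 5)) = Add(Rational(201, 5), Pow(z, 2)))
Add(-18491, Function('L')(-19, 36)) = Add(-18491, Add(Rational(201, 5), Pow(-19, 2))) = Add(-18491, Add(Rational(201, 5), 361)) = Add(-18491, Rational(2006, 5)) = Rational(-90449, 5)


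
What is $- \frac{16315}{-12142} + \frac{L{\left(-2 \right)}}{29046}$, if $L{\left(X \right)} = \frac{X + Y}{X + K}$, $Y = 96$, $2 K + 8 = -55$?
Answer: $\frac{25980397}{19336602} \approx 1.3436$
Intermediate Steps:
$K = - \frac{63}{2}$ ($K = -4 + \frac{1}{2} \left(-55\right) = -4 - \frac{55}{2} = - \frac{63}{2} \approx -31.5$)
$L{\left(X \right)} = \frac{96 + X}{- \frac{63}{2} + X}$ ($L{\left(X \right)} = \frac{X + 96}{X - \frac{63}{2}} = \frac{96 + X}{- \frac{63}{2} + X}$)
$- \frac{16315}{-12142} + \frac{L{\left(-2 \right)}}{29046} = - \frac{16315}{-12142} + \frac{2 \frac{1}{-63 + 2 \left(-2\right)} \left(96 - 2\right)}{29046} = \left(-16315\right) \left(- \frac{1}{12142}\right) + 2 \frac{1}{-63 - 4} \cdot 94 \cdot \frac{1}{29046} = \frac{1255}{934} + 2 \frac{1}{-67} \cdot 94 \cdot \frac{1}{29046} = \frac{1255}{934} + 2 \left(- \frac{1}{67}\right) 94 \cdot \frac{1}{29046} = \frac{1255}{934} - \frac{2}{20703} = \frac{25980397}{19336602}$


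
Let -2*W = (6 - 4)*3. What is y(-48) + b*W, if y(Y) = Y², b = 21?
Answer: 2241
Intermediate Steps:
W = -3 (W = -(6 - 4)*3/2 = -3 ≈ -3.0000)
y(-48) + b*W = (-48)² + 21*(-3) = 2304 - 63 = 2241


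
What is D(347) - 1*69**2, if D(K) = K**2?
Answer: 115648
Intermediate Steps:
D(347) - 1*69**2 = 347**2 - 1*69**2 = 120409 - 1*4761 = 120409 - 4761 = 115648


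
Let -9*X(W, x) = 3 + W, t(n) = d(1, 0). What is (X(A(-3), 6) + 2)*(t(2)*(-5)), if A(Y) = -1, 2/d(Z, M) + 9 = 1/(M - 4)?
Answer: 640/333 ≈ 1.9219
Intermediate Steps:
d(Z, M) = 2/(-9 + 1/(-4 + M)) (d(Z, M) = 2/(-9 + 1/(M - 4)) = 2/(-9 + 1/(-4 + M)))
t(n) = -8/37 (t(n) = 2*(4 - 1*0)/(-37 + 9*0) = 2*(4 + 0)/(-37 + 0) = 2*4/(-37) = 2*(-1/37)*4 = -8/37)
X(W, x) = -⅓ - W/9 (X(W, x) = -(3 + W)/9 = -⅓ - W/9)
(X(A(-3), 6) + 2)*(t(2)*(-5)) = ((-⅓ - ⅑*(-1)) + 2)*(-8/37*(-5)) = ((-⅓ + ⅑) + 2)*(40/37) = (-2/9 + 2)*(40/37) = (16/9)*(40/37) = 640/333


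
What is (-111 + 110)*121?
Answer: -121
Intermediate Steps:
(-111 + 110)*121 = -1*121 = -121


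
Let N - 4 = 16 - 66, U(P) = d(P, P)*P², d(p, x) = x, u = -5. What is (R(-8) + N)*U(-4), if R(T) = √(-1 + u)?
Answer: 2944 - 64*I*√6 ≈ 2944.0 - 156.77*I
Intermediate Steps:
U(P) = P³ (U(P) = P*P² = P³)
N = -46 (N = 4 + (16 - 66) = 4 - 50 = -46)
R(T) = I*√6 (R(T) = √(-1 - 5) = √(-6) = I*√6)
(R(-8) + N)*U(-4) = (I*√6 - 46)*(-4)³ = (-46 + I*√6)*(-64) = 2944 - 64*I*√6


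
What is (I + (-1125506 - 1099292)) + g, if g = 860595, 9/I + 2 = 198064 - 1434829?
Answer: -1687201251710/1236767 ≈ -1.3642e+6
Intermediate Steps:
I = -9/1236767 (I = 9/(-2 + (198064 - 1434829)) = 9/(-2 - 1236765) = 9/(-1236767) = 9*(-1/1236767) = -9/1236767 ≈ -7.2770e-6)
(I + (-1125506 - 1099292)) + g = (-9/1236767 + (-1125506 - 1099292)) + 860595 = (-9/1236767 - 2224798) + 860595 = -2751556748075/1236767 + 860595 = -1687201251710/1236767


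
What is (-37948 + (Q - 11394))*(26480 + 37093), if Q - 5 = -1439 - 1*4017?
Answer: -3483355389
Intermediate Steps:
Q = -5451 (Q = 5 + (-1439 - 1*4017) = 5 + (-1439 - 4017) = 5 - 5456 = -5451)
(-37948 + (Q - 11394))*(26480 + 37093) = (-37948 + (-5451 - 11394))*(26480 + 37093) = (-37948 - 16845)*63573 = -54793*63573 = -3483355389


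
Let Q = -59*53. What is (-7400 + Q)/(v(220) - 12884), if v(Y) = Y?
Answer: 10527/12664 ≈ 0.83125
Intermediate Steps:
Q = -3127
(-7400 + Q)/(v(220) - 12884) = (-7400 - 3127)/(220 - 12884) = -10527/(-12664) = -10527*(-1/12664) = 10527/12664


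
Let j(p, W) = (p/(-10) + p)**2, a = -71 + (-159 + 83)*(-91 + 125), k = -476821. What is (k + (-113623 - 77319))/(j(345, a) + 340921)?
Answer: -2671052/1749325 ≈ -1.5269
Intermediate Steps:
a = -2655 (a = -71 - 76*34 = -71 - 2584 = -2655)
j(p, W) = 81*p**2/100 (j(p, W) = (p*(-1/10) + p)**2 = (-p/10 + p)**2 = (9*p/10)**2 = 81*p**2/100)
(k + (-113623 - 77319))/(j(345, a) + 340921) = (-476821 + (-113623 - 77319))/((81/100)*345**2 + 340921) = (-476821 - 190942)/((81/100)*119025 + 340921) = -667763/(385641/4 + 340921) = -667763/1749325/4 = -667763*4/1749325 = -2671052/1749325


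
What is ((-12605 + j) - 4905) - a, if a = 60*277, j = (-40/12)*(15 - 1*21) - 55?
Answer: -34165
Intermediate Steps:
j = -35 (j = (-40*1/12)*(15 - 21) - 55 = -10/3*(-6) - 55 = 20 - 55 = -35)
a = 16620
((-12605 + j) - 4905) - a = ((-12605 - 35) - 4905) - 1*16620 = (-12640 - 4905) - 16620 = -17545 - 16620 = -34165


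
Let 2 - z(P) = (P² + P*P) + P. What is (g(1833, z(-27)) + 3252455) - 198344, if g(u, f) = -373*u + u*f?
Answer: -248955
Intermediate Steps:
z(P) = 2 - P - 2*P² (z(P) = 2 - ((P² + P*P) + P) = 2 - ((P² + P²) + P) = 2 - (2*P² + P) = 2 - (P + 2*P²) = 2 + (-P - 2*P²) = 2 - P - 2*P²)
g(u, f) = -373*u + f*u
(g(1833, z(-27)) + 3252455) - 198344 = (1833*(-373 + (2 - 1*(-27) - 2*(-27)²)) + 3252455) - 198344 = (1833*(-373 + (2 + 27 - 2*729)) + 3252455) - 198344 = (1833*(-373 + (2 + 27 - 1458)) + 3252455) - 198344 = (1833*(-373 - 1429) + 3252455) - 198344 = (1833*(-1802) + 3252455) - 198344 = (-3303066 + 3252455) - 198344 = -50611 - 198344 = -248955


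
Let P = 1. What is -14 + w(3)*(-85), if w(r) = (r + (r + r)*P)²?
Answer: -6899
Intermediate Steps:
w(r) = 9*r² (w(r) = (r + (r + r)*1)² = (r + (2*r)*1)² = (r + 2*r)² = (3*r)² = 9*r²)
-14 + w(3)*(-85) = -14 + (9*3²)*(-85) = -14 + (9*9)*(-85) = -14 + 81*(-85) = -14 - 6885 = -6899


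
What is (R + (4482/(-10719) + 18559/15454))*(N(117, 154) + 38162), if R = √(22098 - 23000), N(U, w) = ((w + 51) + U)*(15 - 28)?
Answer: 81585872292/3067619 + 33976*I*√902 ≈ 26596.0 + 1.0204e+6*I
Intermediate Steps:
N(U, w) = -663 - 13*U - 13*w (N(U, w) = ((51 + w) + U)*(-13) = (51 + U + w)*(-13) = -663 - 13*U - 13*w)
R = I*√902 (R = √(-902) = I*√902 ≈ 30.033*I)
(R + (4482/(-10719) + 18559/15454))*(N(117, 154) + 38162) = (I*√902 + (4482/(-10719) + 18559/15454))*((-663 - 13*117 - 13*154) + 38162) = (I*√902 + (4482*(-1/10719) + 18559*(1/15454)))*((-663 - 1521 - 2002) + 38162) = (I*√902 + (-166/397 + 18559/15454))*(-4186 + 38162) = (I*√902 + 4802559/6135238)*33976 = (4802559/6135238 + I*√902)*33976 = 81585872292/3067619 + 33976*I*√902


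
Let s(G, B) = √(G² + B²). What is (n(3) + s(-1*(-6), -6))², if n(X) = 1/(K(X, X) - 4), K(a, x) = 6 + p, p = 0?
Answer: 289/4 + 6*√2 ≈ 80.735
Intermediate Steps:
K(a, x) = 6 (K(a, x) = 6 + 0 = 6)
n(X) = ½ (n(X) = 1/(6 - 4) = 1/2 = ½)
s(G, B) = √(B² + G²)
(n(3) + s(-1*(-6), -6))² = (½ + √((-6)² + (-1*(-6))²))² = (½ + √(36 + 6²))² = (½ + √(36 + 36))² = (½ + √72)² = (½ + 6*√2)²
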